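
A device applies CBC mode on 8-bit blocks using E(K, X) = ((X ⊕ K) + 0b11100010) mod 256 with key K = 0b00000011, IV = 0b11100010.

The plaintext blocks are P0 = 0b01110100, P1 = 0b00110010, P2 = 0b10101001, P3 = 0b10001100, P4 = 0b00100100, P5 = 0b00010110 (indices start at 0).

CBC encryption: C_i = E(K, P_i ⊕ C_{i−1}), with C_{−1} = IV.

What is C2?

C2 = 0b01100100

C0: P0 ⊕ 0b11100010 = 0b10010110; E(K, 0b10010110) = 0b01110111.
C1: P1 ⊕ 0b01110111 = 0b01000101; E(K, 0b01000101) = 0b00101000.
C2: P2 ⊕ 0b00101000 = 0b10000001; E(K, 0b10000001) = 0b01100100.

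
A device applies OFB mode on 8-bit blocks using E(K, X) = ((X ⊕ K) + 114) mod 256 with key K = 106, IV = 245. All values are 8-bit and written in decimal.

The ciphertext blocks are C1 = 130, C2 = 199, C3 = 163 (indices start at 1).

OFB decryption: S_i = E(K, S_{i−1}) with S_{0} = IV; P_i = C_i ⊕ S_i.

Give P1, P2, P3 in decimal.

P1: S = E(K, 245) = 17; 130 ⊕ 17 = 147.
P2: S = E(K, 17) = 237; 199 ⊕ 237 = 42.
P3: S = E(K, 237) = 249; 163 ⊕ 249 = 90.

P1 = 147, P2 = 42, P3 = 90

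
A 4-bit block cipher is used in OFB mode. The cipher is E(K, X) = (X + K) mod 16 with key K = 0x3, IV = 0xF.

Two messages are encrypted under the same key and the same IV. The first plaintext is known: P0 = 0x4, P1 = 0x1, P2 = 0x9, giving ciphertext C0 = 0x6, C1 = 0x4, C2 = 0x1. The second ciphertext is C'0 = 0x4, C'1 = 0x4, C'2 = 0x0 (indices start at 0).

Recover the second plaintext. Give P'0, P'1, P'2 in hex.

In OFB with a reused IV, both messages share the same keystream S_i, so C_i ⊕ C'_i = P_i ⊕ P'_i and thus P'_i = P_i ⊕ C_i ⊕ C'_i.
P'0: 0x4 ⊕ 0x6 ⊕ 0x4 = 0x6.
P'1: 0x1 ⊕ 0x4 ⊕ 0x4 = 0x1.
P'2: 0x9 ⊕ 0x1 ⊕ 0x0 = 0x8.

P'0 = 0x6, P'1 = 0x1, P'2 = 0x8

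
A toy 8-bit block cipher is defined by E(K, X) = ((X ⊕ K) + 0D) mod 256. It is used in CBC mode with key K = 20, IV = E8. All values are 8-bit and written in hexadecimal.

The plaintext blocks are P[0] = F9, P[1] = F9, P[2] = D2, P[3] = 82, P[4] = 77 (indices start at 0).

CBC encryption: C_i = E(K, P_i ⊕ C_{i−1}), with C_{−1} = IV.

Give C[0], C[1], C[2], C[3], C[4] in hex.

C[0]: P[0] ⊕ E8 = 11; E(K, 11) = 3E.
C[1]: P[1] ⊕ 3E = C7; E(K, C7) = F4.
C[2]: P[2] ⊕ F4 = 26; E(K, 26) = 13.
C[3]: P[3] ⊕ 13 = 91; E(K, 91) = BE.
C[4]: P[4] ⊕ BE = C9; E(K, C9) = F6.

C[0] = 3E, C[1] = F4, C[2] = 13, C[3] = BE, C[4] = F6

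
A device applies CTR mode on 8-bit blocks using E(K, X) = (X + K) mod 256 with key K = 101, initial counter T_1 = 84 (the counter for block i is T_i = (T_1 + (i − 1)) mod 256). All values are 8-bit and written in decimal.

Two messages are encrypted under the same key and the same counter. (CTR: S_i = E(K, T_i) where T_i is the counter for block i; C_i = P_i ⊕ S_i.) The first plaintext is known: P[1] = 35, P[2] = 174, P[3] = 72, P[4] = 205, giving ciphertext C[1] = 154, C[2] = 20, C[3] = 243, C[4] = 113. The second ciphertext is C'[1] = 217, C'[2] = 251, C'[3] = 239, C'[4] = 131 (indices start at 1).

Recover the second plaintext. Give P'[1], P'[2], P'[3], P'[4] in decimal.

P'[1] = 96, P'[2] = 65, P'[3] = 84, P'[4] = 63

In CTR with a reused counter, both messages share the same keystream S_i, so C_i ⊕ C'_i = P_i ⊕ P'_i and thus P'_i = P_i ⊕ C_i ⊕ C'_i.
P'[1]: 35 ⊕ 154 ⊕ 217 = 96.
P'[2]: 174 ⊕ 20 ⊕ 251 = 65.
P'[3]: 72 ⊕ 243 ⊕ 239 = 84.
P'[4]: 205 ⊕ 113 ⊕ 131 = 63.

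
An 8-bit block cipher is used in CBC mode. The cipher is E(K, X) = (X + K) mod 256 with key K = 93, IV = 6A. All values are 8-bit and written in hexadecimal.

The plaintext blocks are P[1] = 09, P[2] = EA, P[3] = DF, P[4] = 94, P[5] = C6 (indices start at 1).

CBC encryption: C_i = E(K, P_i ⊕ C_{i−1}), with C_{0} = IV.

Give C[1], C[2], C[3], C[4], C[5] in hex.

C[1] = F6, C[2] = AF, C[3] = 03, C[4] = 2A, C[5] = 7F

C[1]: P[1] ⊕ 6A = 63; E(K, 63) = F6.
C[2]: P[2] ⊕ F6 = 1C; E(K, 1C) = AF.
C[3]: P[3] ⊕ AF = 70; E(K, 70) = 03.
C[4]: P[4] ⊕ 03 = 97; E(K, 97) = 2A.
C[5]: P[5] ⊕ 2A = EC; E(K, EC) = 7F.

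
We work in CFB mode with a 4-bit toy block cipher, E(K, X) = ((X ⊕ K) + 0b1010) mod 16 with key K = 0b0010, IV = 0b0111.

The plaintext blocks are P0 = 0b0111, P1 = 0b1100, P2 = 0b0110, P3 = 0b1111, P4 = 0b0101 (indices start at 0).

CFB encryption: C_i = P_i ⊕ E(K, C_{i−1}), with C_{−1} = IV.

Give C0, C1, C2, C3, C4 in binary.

C0 = 0b1000, C1 = 0b1000, C2 = 0b0010, C3 = 0b0101, C4 = 0b0100

C0: E(K, 0b0111) = 0b1111; 0b0111 ⊕ 0b1111 = 0b1000.
C1: E(K, 0b1000) = 0b0100; 0b1100 ⊕ 0b0100 = 0b1000.
C2: E(K, 0b1000) = 0b0100; 0b0110 ⊕ 0b0100 = 0b0010.
C3: E(K, 0b0010) = 0b1010; 0b1111 ⊕ 0b1010 = 0b0101.
C4: E(K, 0b0101) = 0b0001; 0b0101 ⊕ 0b0001 = 0b0100.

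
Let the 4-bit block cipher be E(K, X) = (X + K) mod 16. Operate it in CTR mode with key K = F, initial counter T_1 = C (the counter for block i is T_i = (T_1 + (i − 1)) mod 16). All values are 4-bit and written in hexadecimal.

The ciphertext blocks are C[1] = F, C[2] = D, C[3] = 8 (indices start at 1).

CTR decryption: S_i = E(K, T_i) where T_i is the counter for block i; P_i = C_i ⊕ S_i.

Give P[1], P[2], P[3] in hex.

P[1] = 4, P[2] = 1, P[3] = 5

P[1]: T = C, S = E(K, T) = B; F ⊕ B = 4.
P[2]: T = D, S = E(K, T) = C; D ⊕ C = 1.
P[3]: T = E, S = E(K, T) = D; 8 ⊕ D = 5.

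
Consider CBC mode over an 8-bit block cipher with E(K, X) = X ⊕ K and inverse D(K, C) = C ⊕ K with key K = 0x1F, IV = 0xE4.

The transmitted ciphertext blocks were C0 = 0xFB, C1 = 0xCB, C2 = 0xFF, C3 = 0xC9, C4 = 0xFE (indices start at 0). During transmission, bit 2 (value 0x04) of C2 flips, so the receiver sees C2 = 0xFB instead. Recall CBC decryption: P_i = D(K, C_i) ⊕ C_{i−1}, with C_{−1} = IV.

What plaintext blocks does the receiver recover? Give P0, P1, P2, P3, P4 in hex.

P0 = 0x00, P1 = 0x2F, P2 = 0x2F, P3 = 0x2D, P4 = 0x28

Only C2 changed, to 0xFB. In CBC, a change in C_i garbles P_i and flips the same bit in P_{i+1}. Decrypting the received ciphertext:
P0: D(K, 0xFB) = 0xE4; 0xE4 ⊕ 0xE4 = 0x00.
P1: D(K, 0xCB) = 0xD4; 0xD4 ⊕ 0xFB = 0x2F.
P2: D(K, 0xFB) = 0xE4; 0xE4 ⊕ 0xCB = 0x2F.
P3: D(K, 0xC9) = 0xD6; 0xD6 ⊕ 0xFB = 0x2D.
P4: D(K, 0xFE) = 0xE1; 0xE1 ⊕ 0xC9 = 0x28.
Blocks that differ from the original plaintext: P2, P3.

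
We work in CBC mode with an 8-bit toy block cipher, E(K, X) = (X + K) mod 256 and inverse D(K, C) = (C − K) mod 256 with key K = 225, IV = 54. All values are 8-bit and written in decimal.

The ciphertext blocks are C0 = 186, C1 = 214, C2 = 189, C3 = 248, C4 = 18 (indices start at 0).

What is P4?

CBC decryption: P_i = D(K, C_i) ⊕ C_{i−1}, with C_{−1} = IV.
P4: D(K, 18) = 49; 49 ⊕ 248 = 201.

P4 = 201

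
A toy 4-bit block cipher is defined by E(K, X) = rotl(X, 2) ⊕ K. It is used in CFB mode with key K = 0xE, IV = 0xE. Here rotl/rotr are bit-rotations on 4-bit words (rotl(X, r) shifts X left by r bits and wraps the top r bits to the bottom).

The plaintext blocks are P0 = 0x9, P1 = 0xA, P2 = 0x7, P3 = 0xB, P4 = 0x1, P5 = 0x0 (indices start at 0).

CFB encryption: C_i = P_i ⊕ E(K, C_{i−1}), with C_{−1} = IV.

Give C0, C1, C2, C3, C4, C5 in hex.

C0: E(K, 0xE) = 0x5; 0x9 ⊕ 0x5 = 0xC.
C1: E(K, 0xC) = 0xD; 0xA ⊕ 0xD = 0x7.
C2: E(K, 0x7) = 0x3; 0x7 ⊕ 0x3 = 0x4.
C3: E(K, 0x4) = 0xF; 0xB ⊕ 0xF = 0x4.
C4: E(K, 0x4) = 0xF; 0x1 ⊕ 0xF = 0xE.
C5: E(K, 0xE) = 0x5; 0x0 ⊕ 0x5 = 0x5.

C0 = 0xC, C1 = 0x7, C2 = 0x4, C3 = 0x4, C4 = 0xE, C5 = 0x5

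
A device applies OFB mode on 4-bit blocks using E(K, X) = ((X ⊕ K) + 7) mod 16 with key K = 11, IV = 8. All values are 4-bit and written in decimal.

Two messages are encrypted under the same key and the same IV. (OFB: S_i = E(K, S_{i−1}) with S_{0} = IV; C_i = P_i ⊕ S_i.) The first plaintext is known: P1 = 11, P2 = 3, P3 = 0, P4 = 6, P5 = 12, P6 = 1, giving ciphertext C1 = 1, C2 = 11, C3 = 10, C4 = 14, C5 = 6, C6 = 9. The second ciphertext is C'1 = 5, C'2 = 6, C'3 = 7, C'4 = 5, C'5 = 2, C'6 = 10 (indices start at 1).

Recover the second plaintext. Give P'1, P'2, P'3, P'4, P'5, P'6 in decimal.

P'1 = 15, P'2 = 14, P'3 = 13, P'4 = 13, P'5 = 8, P'6 = 2

In OFB with a reused IV, both messages share the same keystream S_i, so C_i ⊕ C'_i = P_i ⊕ P'_i and thus P'_i = P_i ⊕ C_i ⊕ C'_i.
P'1: 11 ⊕ 1 ⊕ 5 = 15.
P'2: 3 ⊕ 11 ⊕ 6 = 14.
P'3: 0 ⊕ 10 ⊕ 7 = 13.
P'4: 6 ⊕ 14 ⊕ 5 = 13.
P'5: 12 ⊕ 6 ⊕ 2 = 8.
P'6: 1 ⊕ 9 ⊕ 10 = 2.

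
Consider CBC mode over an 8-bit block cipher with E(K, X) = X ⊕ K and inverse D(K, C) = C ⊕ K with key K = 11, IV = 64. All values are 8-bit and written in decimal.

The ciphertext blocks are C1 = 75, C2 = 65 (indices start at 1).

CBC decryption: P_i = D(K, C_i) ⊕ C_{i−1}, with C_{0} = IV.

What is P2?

P2 = 1

P2: D(K, 65) = 74; 74 ⊕ 75 = 1.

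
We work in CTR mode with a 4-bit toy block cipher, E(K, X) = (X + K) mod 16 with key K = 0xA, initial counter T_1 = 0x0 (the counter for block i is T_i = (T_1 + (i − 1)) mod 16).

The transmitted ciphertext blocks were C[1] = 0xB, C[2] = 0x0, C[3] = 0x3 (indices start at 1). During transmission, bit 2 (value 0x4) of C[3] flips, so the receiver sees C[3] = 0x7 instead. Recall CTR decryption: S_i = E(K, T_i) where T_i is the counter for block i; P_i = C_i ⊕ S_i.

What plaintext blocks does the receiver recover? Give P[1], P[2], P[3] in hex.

P[1] = 0x1, P[2] = 0xB, P[3] = 0xB

Only C[3] changed, to 0x7. In CTR, a change in C_i flips the same bit in P_i only; the keystream is unaffected. Decrypting the received ciphertext:
P[1]: T = 0x0, S = E(K, T) = 0xA; 0xB ⊕ 0xA = 0x1.
P[2]: T = 0x1, S = E(K, T) = 0xB; 0x0 ⊕ 0xB = 0xB.
P[3]: T = 0x2, S = E(K, T) = 0xC; 0x7 ⊕ 0xC = 0xB.
Blocks that differ from the original plaintext: P[3].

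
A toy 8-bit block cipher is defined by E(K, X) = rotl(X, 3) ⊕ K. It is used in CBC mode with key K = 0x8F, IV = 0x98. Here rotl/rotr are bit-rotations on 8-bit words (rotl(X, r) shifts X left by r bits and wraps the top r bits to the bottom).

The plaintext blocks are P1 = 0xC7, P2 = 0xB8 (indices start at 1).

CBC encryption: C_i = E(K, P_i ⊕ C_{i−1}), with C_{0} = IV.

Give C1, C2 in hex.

C1: P1 ⊕ 0x98 = 0x5F; E(K, 0x5F) = 0x75.
C2: P2 ⊕ 0x75 = 0xCD; E(K, 0xCD) = 0xE1.

C1 = 0x75, C2 = 0xE1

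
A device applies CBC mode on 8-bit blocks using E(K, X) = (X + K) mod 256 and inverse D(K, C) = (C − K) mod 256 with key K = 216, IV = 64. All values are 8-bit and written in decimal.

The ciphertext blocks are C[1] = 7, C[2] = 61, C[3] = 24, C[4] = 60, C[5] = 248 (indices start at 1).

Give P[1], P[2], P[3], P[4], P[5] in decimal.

P[1] = 111, P[2] = 98, P[3] = 125, P[4] = 124, P[5] = 28

CBC decryption: P_i = D(K, C_i) ⊕ C_{i−1}, with C_{0} = IV.
P[1]: D(K, 7) = 47; 47 ⊕ 64 = 111.
P[2]: D(K, 61) = 101; 101 ⊕ 7 = 98.
P[3]: D(K, 24) = 64; 64 ⊕ 61 = 125.
P[4]: D(K, 60) = 100; 100 ⊕ 24 = 124.
P[5]: D(K, 248) = 32; 32 ⊕ 60 = 28.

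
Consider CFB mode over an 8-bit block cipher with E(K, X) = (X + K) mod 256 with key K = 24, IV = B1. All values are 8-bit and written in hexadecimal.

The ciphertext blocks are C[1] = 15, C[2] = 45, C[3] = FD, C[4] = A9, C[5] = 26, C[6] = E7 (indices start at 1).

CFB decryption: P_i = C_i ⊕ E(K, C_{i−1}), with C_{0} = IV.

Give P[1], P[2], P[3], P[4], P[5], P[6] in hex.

P[1] = C0, P[2] = 7C, P[3] = 94, P[4] = 88, P[5] = EB, P[6] = AD

P[1]: E(K, B1) = D5; 15 ⊕ D5 = C0.
P[2]: E(K, 15) = 39; 45 ⊕ 39 = 7C.
P[3]: E(K, 45) = 69; FD ⊕ 69 = 94.
P[4]: E(K, FD) = 21; A9 ⊕ 21 = 88.
P[5]: E(K, A9) = CD; 26 ⊕ CD = EB.
P[6]: E(K, 26) = 4A; E7 ⊕ 4A = AD.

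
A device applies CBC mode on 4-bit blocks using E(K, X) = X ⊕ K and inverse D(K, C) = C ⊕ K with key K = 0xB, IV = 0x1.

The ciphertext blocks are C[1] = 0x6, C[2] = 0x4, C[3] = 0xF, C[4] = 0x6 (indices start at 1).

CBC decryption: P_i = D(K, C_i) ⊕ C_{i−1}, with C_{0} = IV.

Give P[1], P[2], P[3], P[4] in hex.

P[1] = 0xC, P[2] = 0x9, P[3] = 0x0, P[4] = 0x2

P[1]: D(K, 0x6) = 0xD; 0xD ⊕ 0x1 = 0xC.
P[2]: D(K, 0x4) = 0xF; 0xF ⊕ 0x6 = 0x9.
P[3]: D(K, 0xF) = 0x4; 0x4 ⊕ 0x4 = 0x0.
P[4]: D(K, 0x6) = 0xD; 0xD ⊕ 0xF = 0x2.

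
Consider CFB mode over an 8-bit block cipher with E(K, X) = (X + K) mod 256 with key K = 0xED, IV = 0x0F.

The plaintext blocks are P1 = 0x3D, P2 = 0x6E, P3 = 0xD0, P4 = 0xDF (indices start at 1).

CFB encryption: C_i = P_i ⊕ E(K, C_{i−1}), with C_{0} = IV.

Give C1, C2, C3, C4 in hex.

C1 = 0xC1, C2 = 0xC0, C3 = 0x7D, C4 = 0xB5

C1: E(K, 0x0F) = 0xFC; 0x3D ⊕ 0xFC = 0xC1.
C2: E(K, 0xC1) = 0xAE; 0x6E ⊕ 0xAE = 0xC0.
C3: E(K, 0xC0) = 0xAD; 0xD0 ⊕ 0xAD = 0x7D.
C4: E(K, 0x7D) = 0x6A; 0xDF ⊕ 0x6A = 0xB5.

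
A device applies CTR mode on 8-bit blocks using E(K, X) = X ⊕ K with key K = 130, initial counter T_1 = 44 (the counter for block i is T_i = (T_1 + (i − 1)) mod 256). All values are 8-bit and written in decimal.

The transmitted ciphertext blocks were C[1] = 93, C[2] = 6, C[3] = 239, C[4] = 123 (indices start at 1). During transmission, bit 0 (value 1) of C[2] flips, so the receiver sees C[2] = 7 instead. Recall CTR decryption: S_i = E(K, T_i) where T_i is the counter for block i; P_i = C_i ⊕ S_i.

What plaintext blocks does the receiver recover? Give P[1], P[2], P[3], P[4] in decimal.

Only C[2] changed, to 7. In CTR, a change in C_i flips the same bit in P_i only; the keystream is unaffected. Decrypting the received ciphertext:
P[1]: T = 44, S = E(K, T) = 174; 93 ⊕ 174 = 243.
P[2]: T = 45, S = E(K, T) = 175; 7 ⊕ 175 = 168.
P[3]: T = 46, S = E(K, T) = 172; 239 ⊕ 172 = 67.
P[4]: T = 47, S = E(K, T) = 173; 123 ⊕ 173 = 214.
Blocks that differ from the original plaintext: P[2].

P[1] = 243, P[2] = 168, P[3] = 67, P[4] = 214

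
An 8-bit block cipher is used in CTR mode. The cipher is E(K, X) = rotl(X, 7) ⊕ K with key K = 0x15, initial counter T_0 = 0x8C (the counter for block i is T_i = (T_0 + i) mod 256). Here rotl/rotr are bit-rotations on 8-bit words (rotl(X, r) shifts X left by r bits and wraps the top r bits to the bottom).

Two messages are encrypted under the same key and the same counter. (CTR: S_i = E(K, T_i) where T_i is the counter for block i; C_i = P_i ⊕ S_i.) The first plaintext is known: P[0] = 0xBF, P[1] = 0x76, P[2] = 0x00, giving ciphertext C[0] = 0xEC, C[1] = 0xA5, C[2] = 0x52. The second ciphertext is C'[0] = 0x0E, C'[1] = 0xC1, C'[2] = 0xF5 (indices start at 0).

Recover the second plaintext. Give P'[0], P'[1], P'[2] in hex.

P'[0] = 0x5D, P'[1] = 0x12, P'[2] = 0xA7

In CTR with a reused counter, both messages share the same keystream S_i, so C_i ⊕ C'_i = P_i ⊕ P'_i and thus P'_i = P_i ⊕ C_i ⊕ C'_i.
P'[0]: 0xBF ⊕ 0xEC ⊕ 0x0E = 0x5D.
P'[1]: 0x76 ⊕ 0xA5 ⊕ 0xC1 = 0x12.
P'[2]: 0x00 ⊕ 0x52 ⊕ 0xF5 = 0xA7.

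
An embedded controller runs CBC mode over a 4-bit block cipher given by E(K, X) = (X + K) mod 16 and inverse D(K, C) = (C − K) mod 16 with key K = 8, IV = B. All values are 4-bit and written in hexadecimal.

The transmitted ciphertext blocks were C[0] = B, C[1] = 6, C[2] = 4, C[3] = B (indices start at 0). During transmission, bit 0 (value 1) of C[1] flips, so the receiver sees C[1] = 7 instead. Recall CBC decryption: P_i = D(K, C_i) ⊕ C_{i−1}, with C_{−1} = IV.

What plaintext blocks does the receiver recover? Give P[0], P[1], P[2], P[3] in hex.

P[0] = 8, P[1] = 4, P[2] = B, P[3] = 7

Only C[1] changed, to 7. In CBC, a change in C_i garbles P_i and flips the same bit in P_{i+1}. Decrypting the received ciphertext:
P[0]: D(K, B) = 3; 3 ⊕ B = 8.
P[1]: D(K, 7) = F; F ⊕ B = 4.
P[2]: D(K, 4) = C; C ⊕ 7 = B.
P[3]: D(K, B) = 3; 3 ⊕ 4 = 7.
Blocks that differ from the original plaintext: P[1], P[2].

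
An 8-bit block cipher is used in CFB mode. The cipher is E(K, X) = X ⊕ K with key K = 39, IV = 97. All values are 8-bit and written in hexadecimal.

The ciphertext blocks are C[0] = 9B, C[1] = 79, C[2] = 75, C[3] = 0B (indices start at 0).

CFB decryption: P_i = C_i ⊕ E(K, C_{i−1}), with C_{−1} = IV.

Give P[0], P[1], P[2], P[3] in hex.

P[0]: E(K, 97) = AE; 9B ⊕ AE = 35.
P[1]: E(K, 9B) = A2; 79 ⊕ A2 = DB.
P[2]: E(K, 79) = 40; 75 ⊕ 40 = 35.
P[3]: E(K, 75) = 4C; 0B ⊕ 4C = 47.

P[0] = 35, P[1] = DB, P[2] = 35, P[3] = 47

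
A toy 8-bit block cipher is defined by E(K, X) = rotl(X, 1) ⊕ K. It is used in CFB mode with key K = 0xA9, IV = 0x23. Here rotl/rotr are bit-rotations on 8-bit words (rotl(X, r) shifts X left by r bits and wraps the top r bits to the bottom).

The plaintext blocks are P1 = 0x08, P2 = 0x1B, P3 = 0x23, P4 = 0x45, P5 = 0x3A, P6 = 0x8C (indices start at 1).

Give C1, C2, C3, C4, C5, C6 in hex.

C1 = 0xE7, C2 = 0x7D, C3 = 0x70, C4 = 0x0C, C5 = 0x8B, C6 = 0x32

CFB encryption: C_i = P_i ⊕ E(K, C_{i−1}), with C_{0} = IV.
C1: E(K, 0x23) = 0xEF; 0x08 ⊕ 0xEF = 0xE7.
C2: E(K, 0xE7) = 0x66; 0x1B ⊕ 0x66 = 0x7D.
C3: E(K, 0x7D) = 0x53; 0x23 ⊕ 0x53 = 0x70.
C4: E(K, 0x70) = 0x49; 0x45 ⊕ 0x49 = 0x0C.
C5: E(K, 0x0C) = 0xB1; 0x3A ⊕ 0xB1 = 0x8B.
C6: E(K, 0x8B) = 0xBE; 0x8C ⊕ 0xBE = 0x32.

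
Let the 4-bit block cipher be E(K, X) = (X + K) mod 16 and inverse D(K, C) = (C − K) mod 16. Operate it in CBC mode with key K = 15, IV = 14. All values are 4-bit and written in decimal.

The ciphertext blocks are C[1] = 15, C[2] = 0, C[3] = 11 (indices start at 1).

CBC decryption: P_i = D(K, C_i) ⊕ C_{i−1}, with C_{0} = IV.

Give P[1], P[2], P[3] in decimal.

P[1]: D(K, 15) = 0; 0 ⊕ 14 = 14.
P[2]: D(K, 0) = 1; 1 ⊕ 15 = 14.
P[3]: D(K, 11) = 12; 12 ⊕ 0 = 12.

P[1] = 14, P[2] = 14, P[3] = 12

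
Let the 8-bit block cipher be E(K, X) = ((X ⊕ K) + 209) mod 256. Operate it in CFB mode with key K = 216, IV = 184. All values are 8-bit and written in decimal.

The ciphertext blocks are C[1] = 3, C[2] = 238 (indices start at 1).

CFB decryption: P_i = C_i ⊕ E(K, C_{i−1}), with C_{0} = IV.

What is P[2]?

P[2] = 66

P[2]: E(K, 3) = 172; 238 ⊕ 172 = 66.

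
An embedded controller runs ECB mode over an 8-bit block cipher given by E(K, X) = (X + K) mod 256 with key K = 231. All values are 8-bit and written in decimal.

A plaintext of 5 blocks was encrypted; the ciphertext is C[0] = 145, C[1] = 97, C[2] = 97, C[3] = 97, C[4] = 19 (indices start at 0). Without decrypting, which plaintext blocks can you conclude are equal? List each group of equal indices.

P[1] = P[2] = P[3]

ECB encrypts each block independently with the same key, so equal ciphertext blocks imply equal plaintext blocks.
C[1] = C[2] = C[3] = 97, so P[1] = P[2] = P[3].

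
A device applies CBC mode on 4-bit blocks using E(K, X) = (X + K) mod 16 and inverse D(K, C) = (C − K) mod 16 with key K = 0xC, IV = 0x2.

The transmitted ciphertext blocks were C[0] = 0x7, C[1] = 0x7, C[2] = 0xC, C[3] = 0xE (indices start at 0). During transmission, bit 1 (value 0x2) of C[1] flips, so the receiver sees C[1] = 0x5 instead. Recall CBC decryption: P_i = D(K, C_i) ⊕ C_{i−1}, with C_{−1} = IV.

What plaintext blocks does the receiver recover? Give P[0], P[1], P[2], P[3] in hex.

P[0] = 0x9, P[1] = 0xE, P[2] = 0x5, P[3] = 0xE

Only C[1] changed, to 0x5. In CBC, a change in C_i garbles P_i and flips the same bit in P_{i+1}. Decrypting the received ciphertext:
P[0]: D(K, 0x7) = 0xB; 0xB ⊕ 0x2 = 0x9.
P[1]: D(K, 0x5) = 0x9; 0x9 ⊕ 0x7 = 0xE.
P[2]: D(K, 0xC) = 0x0; 0x0 ⊕ 0x5 = 0x5.
P[3]: D(K, 0xE) = 0x2; 0x2 ⊕ 0xC = 0xE.
Blocks that differ from the original plaintext: P[1], P[2].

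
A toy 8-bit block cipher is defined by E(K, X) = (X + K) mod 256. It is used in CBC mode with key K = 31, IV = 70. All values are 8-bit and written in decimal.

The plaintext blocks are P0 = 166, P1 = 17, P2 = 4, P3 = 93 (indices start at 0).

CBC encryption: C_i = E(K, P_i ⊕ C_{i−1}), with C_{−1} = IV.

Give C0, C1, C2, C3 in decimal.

C0 = 255, C1 = 13, C2 = 40, C3 = 148

C0: P0 ⊕ 70 = 224; E(K, 224) = 255.
C1: P1 ⊕ 255 = 238; E(K, 238) = 13.
C2: P2 ⊕ 13 = 9; E(K, 9) = 40.
C3: P3 ⊕ 40 = 117; E(K, 117) = 148.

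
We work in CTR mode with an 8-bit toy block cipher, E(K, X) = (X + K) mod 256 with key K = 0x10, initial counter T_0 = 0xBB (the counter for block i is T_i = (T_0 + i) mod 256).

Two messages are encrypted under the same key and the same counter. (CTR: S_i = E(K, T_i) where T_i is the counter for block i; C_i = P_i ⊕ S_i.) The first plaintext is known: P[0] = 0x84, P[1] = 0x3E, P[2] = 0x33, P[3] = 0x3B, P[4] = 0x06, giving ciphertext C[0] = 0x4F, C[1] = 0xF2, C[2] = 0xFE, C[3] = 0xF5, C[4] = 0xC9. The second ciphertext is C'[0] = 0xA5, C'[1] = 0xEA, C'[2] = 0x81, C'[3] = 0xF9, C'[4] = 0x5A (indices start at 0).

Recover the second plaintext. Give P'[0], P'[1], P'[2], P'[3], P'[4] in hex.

P'[0] = 0x6E, P'[1] = 0x26, P'[2] = 0x4C, P'[3] = 0x37, P'[4] = 0x95

In CTR with a reused counter, both messages share the same keystream S_i, so C_i ⊕ C'_i = P_i ⊕ P'_i and thus P'_i = P_i ⊕ C_i ⊕ C'_i.
P'[0]: 0x84 ⊕ 0x4F ⊕ 0xA5 = 0x6E.
P'[1]: 0x3E ⊕ 0xF2 ⊕ 0xEA = 0x26.
P'[2]: 0x33 ⊕ 0xFE ⊕ 0x81 = 0x4C.
P'[3]: 0x3B ⊕ 0xF5 ⊕ 0xF9 = 0x37.
P'[4]: 0x06 ⊕ 0xC9 ⊕ 0x5A = 0x95.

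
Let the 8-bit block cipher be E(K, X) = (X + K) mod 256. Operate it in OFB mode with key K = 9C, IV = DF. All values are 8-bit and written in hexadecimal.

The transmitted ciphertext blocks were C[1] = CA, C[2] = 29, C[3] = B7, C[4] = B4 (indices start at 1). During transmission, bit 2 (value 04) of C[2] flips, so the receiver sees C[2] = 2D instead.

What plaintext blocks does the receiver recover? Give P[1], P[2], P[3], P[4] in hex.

OFB decryption: S_i = E(K, S_{i−1}) with S_{0} = IV; P_i = C_i ⊕ S_i.
Only C[2] changed, to 2D. In OFB, a change in C_i flips the same bit in P_i only; the keystream is unaffected. Decrypting the received ciphertext:
P[1]: S = E(K, DF) = 7B; CA ⊕ 7B = B1.
P[2]: S = E(K, 7B) = 17; 2D ⊕ 17 = 3A.
P[3]: S = E(K, 17) = B3; B7 ⊕ B3 = 04.
P[4]: S = E(K, B3) = 4F; B4 ⊕ 4F = FB.
Blocks that differ from the original plaintext: P[2].

P[1] = B1, P[2] = 3A, P[3] = 04, P[4] = FB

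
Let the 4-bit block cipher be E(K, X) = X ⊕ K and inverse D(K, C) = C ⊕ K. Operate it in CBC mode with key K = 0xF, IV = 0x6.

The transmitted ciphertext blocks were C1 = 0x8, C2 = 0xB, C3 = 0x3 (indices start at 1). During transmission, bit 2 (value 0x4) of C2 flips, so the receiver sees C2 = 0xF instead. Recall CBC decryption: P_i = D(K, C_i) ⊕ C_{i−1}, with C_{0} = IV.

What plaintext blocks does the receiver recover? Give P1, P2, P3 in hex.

P1 = 0x1, P2 = 0x8, P3 = 0x3

Only C2 changed, to 0xF. In CBC, a change in C_i garbles P_i and flips the same bit in P_{i+1}. Decrypting the received ciphertext:
P1: D(K, 0x8) = 0x7; 0x7 ⊕ 0x6 = 0x1.
P2: D(K, 0xF) = 0x0; 0x0 ⊕ 0x8 = 0x8.
P3: D(K, 0x3) = 0xC; 0xC ⊕ 0xF = 0x3.
Blocks that differ from the original plaintext: P2, P3.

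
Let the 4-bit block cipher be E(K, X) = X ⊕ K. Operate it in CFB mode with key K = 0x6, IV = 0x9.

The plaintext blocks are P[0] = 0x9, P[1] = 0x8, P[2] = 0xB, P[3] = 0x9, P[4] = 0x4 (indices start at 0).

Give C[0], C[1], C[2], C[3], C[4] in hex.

CFB encryption: C_i = P_i ⊕ E(K, C_{i−1}), with C_{−1} = IV.
C[0]: E(K, 0x9) = 0xF; 0x9 ⊕ 0xF = 0x6.
C[1]: E(K, 0x6) = 0x0; 0x8 ⊕ 0x0 = 0x8.
C[2]: E(K, 0x8) = 0xE; 0xB ⊕ 0xE = 0x5.
C[3]: E(K, 0x5) = 0x3; 0x9 ⊕ 0x3 = 0xA.
C[4]: E(K, 0xA) = 0xC; 0x4 ⊕ 0xC = 0x8.

C[0] = 0x6, C[1] = 0x8, C[2] = 0x5, C[3] = 0xA, C[4] = 0x8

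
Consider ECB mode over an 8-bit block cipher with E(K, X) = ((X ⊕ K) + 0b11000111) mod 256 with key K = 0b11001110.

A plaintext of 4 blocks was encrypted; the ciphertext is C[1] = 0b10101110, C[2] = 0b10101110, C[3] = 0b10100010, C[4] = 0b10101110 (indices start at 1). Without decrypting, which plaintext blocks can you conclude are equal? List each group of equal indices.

P[1] = P[2] = P[4]

ECB encrypts each block independently with the same key, so equal ciphertext blocks imply equal plaintext blocks.
C[1] = C[2] = C[4] = 0b10101110, so P[1] = P[2] = P[4].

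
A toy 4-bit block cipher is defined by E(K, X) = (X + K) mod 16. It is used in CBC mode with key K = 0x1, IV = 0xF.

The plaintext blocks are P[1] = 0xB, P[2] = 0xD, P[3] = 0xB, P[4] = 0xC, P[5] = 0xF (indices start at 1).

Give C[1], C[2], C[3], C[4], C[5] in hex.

CBC encryption: C_i = E(K, P_i ⊕ C_{i−1}), with C_{0} = IV.
C[1]: P[1] ⊕ 0xF = 0x4; E(K, 0x4) = 0x5.
C[2]: P[2] ⊕ 0x5 = 0x8; E(K, 0x8) = 0x9.
C[3]: P[3] ⊕ 0x9 = 0x2; E(K, 0x2) = 0x3.
C[4]: P[4] ⊕ 0x3 = 0xF; E(K, 0xF) = 0x0.
C[5]: P[5] ⊕ 0x0 = 0xF; E(K, 0xF) = 0x0.

C[1] = 0x5, C[2] = 0x9, C[3] = 0x3, C[4] = 0x0, C[5] = 0x0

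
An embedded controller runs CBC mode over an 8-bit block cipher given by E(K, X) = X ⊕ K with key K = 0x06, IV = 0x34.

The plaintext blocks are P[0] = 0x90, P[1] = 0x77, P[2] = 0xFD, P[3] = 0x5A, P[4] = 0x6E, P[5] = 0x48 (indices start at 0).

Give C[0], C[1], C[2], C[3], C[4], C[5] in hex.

C[0] = 0xA2, C[1] = 0xD3, C[2] = 0x28, C[3] = 0x74, C[4] = 0x1C, C[5] = 0x52

CBC encryption: C_i = E(K, P_i ⊕ C_{i−1}), with C_{−1} = IV.
C[0]: P[0] ⊕ 0x34 = 0xA4; E(K, 0xA4) = 0xA2.
C[1]: P[1] ⊕ 0xA2 = 0xD5; E(K, 0xD5) = 0xD3.
C[2]: P[2] ⊕ 0xD3 = 0x2E; E(K, 0x2E) = 0x28.
C[3]: P[3] ⊕ 0x28 = 0x72; E(K, 0x72) = 0x74.
C[4]: P[4] ⊕ 0x74 = 0x1A; E(K, 0x1A) = 0x1C.
C[5]: P[5] ⊕ 0x1C = 0x54; E(K, 0x54) = 0x52.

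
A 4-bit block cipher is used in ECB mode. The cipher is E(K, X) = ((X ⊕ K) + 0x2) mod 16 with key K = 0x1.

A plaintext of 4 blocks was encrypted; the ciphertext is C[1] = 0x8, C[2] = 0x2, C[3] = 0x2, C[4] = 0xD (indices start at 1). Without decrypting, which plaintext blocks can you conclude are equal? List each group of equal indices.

ECB encrypts each block independently with the same key, so equal ciphertext blocks imply equal plaintext blocks.
C[2] = C[3] = 0x2, so P[2] = P[3].

P[2] = P[3]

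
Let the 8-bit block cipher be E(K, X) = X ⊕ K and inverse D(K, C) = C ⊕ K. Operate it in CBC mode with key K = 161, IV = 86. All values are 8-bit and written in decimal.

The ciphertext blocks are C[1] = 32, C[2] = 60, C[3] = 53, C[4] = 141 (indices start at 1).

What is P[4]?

P[4] = 25

CBC decryption: P_i = D(K, C_i) ⊕ C_{i−1}, with C_{0} = IV.
P[4]: D(K, 141) = 44; 44 ⊕ 53 = 25.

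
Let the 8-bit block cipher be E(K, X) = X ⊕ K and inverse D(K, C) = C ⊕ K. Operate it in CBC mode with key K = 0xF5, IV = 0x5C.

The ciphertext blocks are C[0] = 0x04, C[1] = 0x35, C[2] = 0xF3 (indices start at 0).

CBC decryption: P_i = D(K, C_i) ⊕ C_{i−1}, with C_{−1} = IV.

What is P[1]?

P[1] = 0xC4

P[1]: D(K, 0x35) = 0xC0; 0xC0 ⊕ 0x04 = 0xC4.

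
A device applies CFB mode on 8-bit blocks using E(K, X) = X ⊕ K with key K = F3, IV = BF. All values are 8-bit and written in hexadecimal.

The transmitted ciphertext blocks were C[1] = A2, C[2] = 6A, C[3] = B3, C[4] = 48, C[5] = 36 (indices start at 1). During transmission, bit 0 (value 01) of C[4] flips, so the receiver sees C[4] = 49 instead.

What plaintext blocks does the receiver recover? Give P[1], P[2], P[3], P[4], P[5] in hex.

CFB decryption: P_i = C_i ⊕ E(K, C_{i−1}), with C_{0} = IV.
Only C[4] changed, to 49. In CFB, a change in C_i flips the same bit in P_i and garbles P_{i+1}. Decrypting the received ciphertext:
P[1]: E(K, BF) = 4C; A2 ⊕ 4C = EE.
P[2]: E(K, A2) = 51; 6A ⊕ 51 = 3B.
P[3]: E(K, 6A) = 99; B3 ⊕ 99 = 2A.
P[4]: E(K, B3) = 40; 49 ⊕ 40 = 09.
P[5]: E(K, 49) = BA; 36 ⊕ BA = 8C.
Blocks that differ from the original plaintext: P[4], P[5].

P[1] = EE, P[2] = 3B, P[3] = 2A, P[4] = 09, P[5] = 8C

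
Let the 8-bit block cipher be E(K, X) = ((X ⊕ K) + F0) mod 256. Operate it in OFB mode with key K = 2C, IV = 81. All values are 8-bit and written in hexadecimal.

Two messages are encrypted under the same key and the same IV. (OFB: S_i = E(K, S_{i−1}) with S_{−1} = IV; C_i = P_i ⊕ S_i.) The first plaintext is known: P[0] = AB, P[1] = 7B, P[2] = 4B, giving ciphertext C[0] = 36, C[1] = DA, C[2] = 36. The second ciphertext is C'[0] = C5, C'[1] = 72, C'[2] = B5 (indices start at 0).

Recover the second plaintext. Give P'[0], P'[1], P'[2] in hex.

In OFB with a reused IV, both messages share the same keystream S_i, so C_i ⊕ C'_i = P_i ⊕ P'_i and thus P'_i = P_i ⊕ C_i ⊕ C'_i.
P'[0]: AB ⊕ 36 ⊕ C5 = 58.
P'[1]: 7B ⊕ DA ⊕ 72 = D3.
P'[2]: 4B ⊕ 36 ⊕ B5 = C8.

P'[0] = 58, P'[1] = D3, P'[2] = C8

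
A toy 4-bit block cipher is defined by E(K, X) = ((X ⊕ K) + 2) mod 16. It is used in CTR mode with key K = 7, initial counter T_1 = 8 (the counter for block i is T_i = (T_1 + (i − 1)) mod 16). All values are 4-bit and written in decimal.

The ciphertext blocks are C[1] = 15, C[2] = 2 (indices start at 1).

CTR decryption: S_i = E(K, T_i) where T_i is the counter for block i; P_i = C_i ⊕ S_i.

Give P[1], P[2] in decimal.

P[1]: T = 8, S = E(K, T) = 1; 15 ⊕ 1 = 14.
P[2]: T = 9, S = E(K, T) = 0; 2 ⊕ 0 = 2.

P[1] = 14, P[2] = 2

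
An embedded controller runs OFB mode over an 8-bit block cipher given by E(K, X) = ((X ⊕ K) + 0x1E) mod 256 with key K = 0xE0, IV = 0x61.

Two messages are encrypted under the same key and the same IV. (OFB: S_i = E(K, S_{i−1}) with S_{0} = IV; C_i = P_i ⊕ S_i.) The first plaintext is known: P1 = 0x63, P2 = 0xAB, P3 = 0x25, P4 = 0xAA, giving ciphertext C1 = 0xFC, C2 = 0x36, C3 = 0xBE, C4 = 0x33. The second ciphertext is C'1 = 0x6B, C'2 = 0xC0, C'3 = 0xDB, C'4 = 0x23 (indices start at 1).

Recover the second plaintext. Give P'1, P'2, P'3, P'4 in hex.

P'1 = 0xF4, P'2 = 0x5D, P'3 = 0x40, P'4 = 0xBA

In OFB with a reused IV, both messages share the same keystream S_i, so C_i ⊕ C'_i = P_i ⊕ P'_i and thus P'_i = P_i ⊕ C_i ⊕ C'_i.
P'1: 0x63 ⊕ 0xFC ⊕ 0x6B = 0xF4.
P'2: 0xAB ⊕ 0x36 ⊕ 0xC0 = 0x5D.
P'3: 0x25 ⊕ 0xBE ⊕ 0xDB = 0x40.
P'4: 0xAA ⊕ 0x33 ⊕ 0x23 = 0xBA.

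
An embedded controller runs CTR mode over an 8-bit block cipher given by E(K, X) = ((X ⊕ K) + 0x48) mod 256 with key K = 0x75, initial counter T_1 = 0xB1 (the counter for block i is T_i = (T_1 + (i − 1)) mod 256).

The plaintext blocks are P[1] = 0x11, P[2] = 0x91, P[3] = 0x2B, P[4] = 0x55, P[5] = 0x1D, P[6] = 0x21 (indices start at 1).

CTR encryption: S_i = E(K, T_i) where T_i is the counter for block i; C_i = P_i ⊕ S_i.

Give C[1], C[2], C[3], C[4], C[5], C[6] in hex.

C[1]: T = 0xB1, S = E(K, T) = 0x0C; 0x11 ⊕ 0x0C = 0x1D.
C[2]: T = 0xB2, S = E(K, T) = 0x0F; 0x91 ⊕ 0x0F = 0x9E.
C[3]: T = 0xB3, S = E(K, T) = 0x0E; 0x2B ⊕ 0x0E = 0x25.
C[4]: T = 0xB4, S = E(K, T) = 0x09; 0x55 ⊕ 0x09 = 0x5C.
C[5]: T = 0xB5, S = E(K, T) = 0x08; 0x1D ⊕ 0x08 = 0x15.
C[6]: T = 0xB6, S = E(K, T) = 0x0B; 0x21 ⊕ 0x0B = 0x2A.

C[1] = 0x1D, C[2] = 0x9E, C[3] = 0x25, C[4] = 0x5C, C[5] = 0x15, C[6] = 0x2A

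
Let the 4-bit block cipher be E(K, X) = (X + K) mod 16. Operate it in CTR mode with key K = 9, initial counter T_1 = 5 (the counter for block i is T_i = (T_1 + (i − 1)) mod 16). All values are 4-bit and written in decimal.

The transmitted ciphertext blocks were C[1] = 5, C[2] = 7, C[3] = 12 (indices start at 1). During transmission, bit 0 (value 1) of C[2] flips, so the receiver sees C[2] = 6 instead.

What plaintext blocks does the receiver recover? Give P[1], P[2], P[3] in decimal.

P[1] = 11, P[2] = 9, P[3] = 12

CTR decryption: S_i = E(K, T_i) where T_i is the counter for block i; P_i = C_i ⊕ S_i.
Only C[2] changed, to 6. In CTR, a change in C_i flips the same bit in P_i only; the keystream is unaffected. Decrypting the received ciphertext:
P[1]: T = 5, S = E(K, T) = 14; 5 ⊕ 14 = 11.
P[2]: T = 6, S = E(K, T) = 15; 6 ⊕ 15 = 9.
P[3]: T = 7, S = E(K, T) = 0; 12 ⊕ 0 = 12.
Blocks that differ from the original plaintext: P[2].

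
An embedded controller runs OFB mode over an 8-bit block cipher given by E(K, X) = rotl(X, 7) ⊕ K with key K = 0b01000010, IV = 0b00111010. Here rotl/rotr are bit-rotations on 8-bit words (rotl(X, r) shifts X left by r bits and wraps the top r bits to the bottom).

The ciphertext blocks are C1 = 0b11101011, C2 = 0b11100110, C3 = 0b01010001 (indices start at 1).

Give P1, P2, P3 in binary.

P1 = 0b10110100, P2 = 0b00001011, P3 = 0b11100101

OFB decryption: S_i = E(K, S_{i−1}) with S_{0} = IV; P_i = C_i ⊕ S_i.
P1: S = E(K, 0b00111010) = 0b01011111; 0b11101011 ⊕ 0b01011111 = 0b10110100.
P2: S = E(K, 0b01011111) = 0b11101101; 0b11100110 ⊕ 0b11101101 = 0b00001011.
P3: S = E(K, 0b11101101) = 0b10110100; 0b01010001 ⊕ 0b10110100 = 0b11100101.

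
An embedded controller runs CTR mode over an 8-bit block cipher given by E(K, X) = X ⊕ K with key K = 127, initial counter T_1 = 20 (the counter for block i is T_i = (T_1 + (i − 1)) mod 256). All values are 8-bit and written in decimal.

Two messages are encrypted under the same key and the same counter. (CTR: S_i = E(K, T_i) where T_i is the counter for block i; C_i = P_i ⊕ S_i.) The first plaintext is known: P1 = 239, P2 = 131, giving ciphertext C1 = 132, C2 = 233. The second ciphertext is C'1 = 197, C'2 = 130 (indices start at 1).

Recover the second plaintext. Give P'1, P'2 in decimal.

In CTR with a reused counter, both messages share the same keystream S_i, so C_i ⊕ C'_i = P_i ⊕ P'_i and thus P'_i = P_i ⊕ C_i ⊕ C'_i.
P'1: 239 ⊕ 132 ⊕ 197 = 174.
P'2: 131 ⊕ 233 ⊕ 130 = 232.

P'1 = 174, P'2 = 232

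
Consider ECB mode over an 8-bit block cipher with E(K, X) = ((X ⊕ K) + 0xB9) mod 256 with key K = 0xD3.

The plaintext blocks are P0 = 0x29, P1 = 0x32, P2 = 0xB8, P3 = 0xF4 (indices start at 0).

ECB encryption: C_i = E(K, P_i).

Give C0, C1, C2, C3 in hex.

C0 = 0xB3, C1 = 0x9A, C2 = 0x24, C3 = 0xE0

C0: E(K, 0x29) = 0xB3.
C1: E(K, 0x32) = 0x9A.
C2: E(K, 0xB8) = 0x24.
C3: E(K, 0xF4) = 0xE0.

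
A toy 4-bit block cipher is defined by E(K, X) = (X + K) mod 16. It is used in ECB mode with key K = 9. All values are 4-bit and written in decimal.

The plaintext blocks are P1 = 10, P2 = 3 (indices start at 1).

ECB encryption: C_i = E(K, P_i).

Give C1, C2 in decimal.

C1: E(K, 10) = 3.
C2: E(K, 3) = 12.

C1 = 3, C2 = 12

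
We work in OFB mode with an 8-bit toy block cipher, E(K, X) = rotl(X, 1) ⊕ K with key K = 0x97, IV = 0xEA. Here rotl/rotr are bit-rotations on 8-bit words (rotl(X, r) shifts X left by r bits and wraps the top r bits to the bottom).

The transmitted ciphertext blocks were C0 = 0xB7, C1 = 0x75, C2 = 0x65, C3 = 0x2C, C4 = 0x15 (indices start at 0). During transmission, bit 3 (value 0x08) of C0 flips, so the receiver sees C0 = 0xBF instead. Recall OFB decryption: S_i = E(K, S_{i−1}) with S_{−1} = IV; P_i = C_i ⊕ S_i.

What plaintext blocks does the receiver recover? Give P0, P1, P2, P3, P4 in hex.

Only C0 changed, to 0xBF. In OFB, a change in C_i flips the same bit in P_i only; the keystream is unaffected. Decrypting the received ciphertext:
P0: S = E(K, 0xEA) = 0x42; 0xBF ⊕ 0x42 = 0xFD.
P1: S = E(K, 0x42) = 0x13; 0x75 ⊕ 0x13 = 0x66.
P2: S = E(K, 0x13) = 0xB1; 0x65 ⊕ 0xB1 = 0xD4.
P3: S = E(K, 0xB1) = 0xF4; 0x2C ⊕ 0xF4 = 0xD8.
P4: S = E(K, 0xF4) = 0x7E; 0x15 ⊕ 0x7E = 0x6B.
Blocks that differ from the original plaintext: P0.

P0 = 0xFD, P1 = 0x66, P2 = 0xD4, P3 = 0xD8, P4 = 0x6B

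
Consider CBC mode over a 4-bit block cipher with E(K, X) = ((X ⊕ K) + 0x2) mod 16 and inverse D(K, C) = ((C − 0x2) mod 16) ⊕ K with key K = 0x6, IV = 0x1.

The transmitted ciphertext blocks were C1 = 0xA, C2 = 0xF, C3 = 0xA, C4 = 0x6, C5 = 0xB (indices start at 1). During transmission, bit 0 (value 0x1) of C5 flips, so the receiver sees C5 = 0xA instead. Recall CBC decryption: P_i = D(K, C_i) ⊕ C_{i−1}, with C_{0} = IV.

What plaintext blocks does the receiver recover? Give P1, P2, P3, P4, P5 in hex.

P1 = 0xF, P2 = 0x1, P3 = 0x1, P4 = 0x8, P5 = 0x8

Only C5 changed, to 0xA. In CBC, a change in C_i garbles P_i and flips the same bit in P_{i+1}. Decrypting the received ciphertext:
P1: D(K, 0xA) = 0xE; 0xE ⊕ 0x1 = 0xF.
P2: D(K, 0xF) = 0xB; 0xB ⊕ 0xA = 0x1.
P3: D(K, 0xA) = 0xE; 0xE ⊕ 0xF = 0x1.
P4: D(K, 0x6) = 0x2; 0x2 ⊕ 0xA = 0x8.
P5: D(K, 0xA) = 0xE; 0xE ⊕ 0x6 = 0x8.
Blocks that differ from the original plaintext: P5.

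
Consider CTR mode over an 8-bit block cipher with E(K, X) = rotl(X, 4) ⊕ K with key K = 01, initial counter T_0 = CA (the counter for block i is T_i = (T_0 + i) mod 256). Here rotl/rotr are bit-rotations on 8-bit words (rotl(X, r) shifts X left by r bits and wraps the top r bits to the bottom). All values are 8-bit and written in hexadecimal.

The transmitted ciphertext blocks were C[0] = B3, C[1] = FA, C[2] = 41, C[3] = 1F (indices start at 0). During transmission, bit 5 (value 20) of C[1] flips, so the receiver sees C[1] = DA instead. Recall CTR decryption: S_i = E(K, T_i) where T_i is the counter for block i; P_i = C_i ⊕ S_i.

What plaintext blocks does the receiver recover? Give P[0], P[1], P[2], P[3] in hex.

P[0] = 1E, P[1] = 67, P[2] = 8C, P[3] = C2

Only C[1] changed, to DA. In CTR, a change in C_i flips the same bit in P_i only; the keystream is unaffected. Decrypting the received ciphertext:
P[0]: T = CA, S = E(K, T) = AD; B3 ⊕ AD = 1E.
P[1]: T = CB, S = E(K, T) = BD; DA ⊕ BD = 67.
P[2]: T = CC, S = E(K, T) = CD; 41 ⊕ CD = 8C.
P[3]: T = CD, S = E(K, T) = DD; 1F ⊕ DD = C2.
Blocks that differ from the original plaintext: P[1].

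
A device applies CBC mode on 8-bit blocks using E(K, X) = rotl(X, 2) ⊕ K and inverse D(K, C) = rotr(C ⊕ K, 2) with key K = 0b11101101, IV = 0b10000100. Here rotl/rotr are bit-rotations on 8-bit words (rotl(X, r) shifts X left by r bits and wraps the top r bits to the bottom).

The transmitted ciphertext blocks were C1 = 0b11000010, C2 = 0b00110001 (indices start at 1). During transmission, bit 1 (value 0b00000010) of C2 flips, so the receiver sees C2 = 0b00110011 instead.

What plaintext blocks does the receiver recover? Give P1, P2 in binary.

P1 = 0b01001111, P2 = 0b01110101

CBC decryption: P_i = D(K, C_i) ⊕ C_{i−1}, with C_{0} = IV.
Only C2 changed, to 0b00110011. In CBC, a change in C_i garbles P_i and flips the same bit in P_{i+1}. Decrypting the received ciphertext:
P1: D(K, 0b11000010) = 0b11001011; 0b11001011 ⊕ 0b10000100 = 0b01001111.
P2: D(K, 0b00110011) = 0b10110111; 0b10110111 ⊕ 0b11000010 = 0b01110101.
Blocks that differ from the original plaintext: P2.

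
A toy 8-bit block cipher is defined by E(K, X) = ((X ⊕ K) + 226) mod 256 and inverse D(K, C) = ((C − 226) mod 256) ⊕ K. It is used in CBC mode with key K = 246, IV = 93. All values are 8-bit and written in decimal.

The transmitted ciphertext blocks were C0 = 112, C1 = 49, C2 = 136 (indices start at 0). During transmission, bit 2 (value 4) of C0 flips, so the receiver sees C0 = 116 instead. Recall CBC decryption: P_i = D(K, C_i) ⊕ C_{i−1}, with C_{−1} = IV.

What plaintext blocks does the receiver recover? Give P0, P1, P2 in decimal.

Only C0 changed, to 116. In CBC, a change in C_i garbles P_i and flips the same bit in P_{i+1}. Decrypting the received ciphertext:
P0: D(K, 116) = 100; 100 ⊕ 93 = 57.
P1: D(K, 49) = 185; 185 ⊕ 116 = 205.
P2: D(K, 136) = 80; 80 ⊕ 49 = 97.
Blocks that differ from the original plaintext: P0, P1.

P0 = 57, P1 = 205, P2 = 97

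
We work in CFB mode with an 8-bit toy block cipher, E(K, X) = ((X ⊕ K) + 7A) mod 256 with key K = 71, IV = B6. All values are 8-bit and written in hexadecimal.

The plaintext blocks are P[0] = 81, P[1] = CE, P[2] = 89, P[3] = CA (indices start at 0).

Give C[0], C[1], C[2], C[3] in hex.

CFB encryption: C_i = P_i ⊕ E(K, C_{i−1}), with C_{−1} = IV.
C[0]: E(K, B6) = 41; 81 ⊕ 41 = C0.
C[1]: E(K, C0) = 2B; CE ⊕ 2B = E5.
C[2]: E(K, E5) = 0E; 89 ⊕ 0E = 87.
C[3]: E(K, 87) = 70; CA ⊕ 70 = BA.

C[0] = C0, C[1] = E5, C[2] = 87, C[3] = BA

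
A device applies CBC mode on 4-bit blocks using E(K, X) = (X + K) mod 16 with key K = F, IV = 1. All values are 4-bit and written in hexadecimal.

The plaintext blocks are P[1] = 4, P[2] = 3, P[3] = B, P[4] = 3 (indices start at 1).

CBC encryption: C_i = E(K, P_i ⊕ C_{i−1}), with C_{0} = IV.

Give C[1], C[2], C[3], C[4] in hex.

C[1] = 4, C[2] = 6, C[3] = C, C[4] = E

C[1]: P[1] ⊕ 1 = 5; E(K, 5) = 4.
C[2]: P[2] ⊕ 4 = 7; E(K, 7) = 6.
C[3]: P[3] ⊕ 6 = D; E(K, D) = C.
C[4]: P[4] ⊕ C = F; E(K, F) = E.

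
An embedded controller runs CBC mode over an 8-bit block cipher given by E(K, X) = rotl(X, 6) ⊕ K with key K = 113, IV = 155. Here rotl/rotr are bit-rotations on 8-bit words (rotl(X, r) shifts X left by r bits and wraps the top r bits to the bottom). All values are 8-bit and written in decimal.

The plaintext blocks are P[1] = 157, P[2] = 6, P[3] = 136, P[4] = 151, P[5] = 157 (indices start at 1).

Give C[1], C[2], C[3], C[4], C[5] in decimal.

C[1] = 240, C[2] = 204, C[3] = 96, C[4] = 140, C[5] = 53

CBC encryption: C_i = E(K, P_i ⊕ C_{i−1}), with C_{0} = IV.
C[1]: P[1] ⊕ 155 = 6; E(K, 6) = 240.
C[2]: P[2] ⊕ 240 = 246; E(K, 246) = 204.
C[3]: P[3] ⊕ 204 = 68; E(K, 68) = 96.
C[4]: P[4] ⊕ 96 = 247; E(K, 247) = 140.
C[5]: P[5] ⊕ 140 = 17; E(K, 17) = 53.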